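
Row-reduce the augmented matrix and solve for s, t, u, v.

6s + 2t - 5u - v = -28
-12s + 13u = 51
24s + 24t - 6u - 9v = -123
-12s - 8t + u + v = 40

Forward elimination on [A|b]:
R2 <- R2 - (-2)*R1:  [  0   4   3  -2  -5 ]
R3 <- R3 - (4)*R1:  [   0   16   14   -5  -11 ]
R4 <- R4 - (-2)*R1:  [   0   -4   -9   -1  -16 ]
R3 <- R3 - (4)*R2:  [ 0  0  2  3  9 ]
R4 <- R4 - (-1)*R2:  [   0    0   -6   -3  -21 ]
R4 <- R4 - (-3)*R3:  [ 0  0  0  6  6 ]
Row echelon form:
[ 6  2  -5  -1  |  -28 ]
[ 0  4   3  -2  |   -5 ]
[ 0  0   2   3  |    9 ]
[ 0  0   0   6  |    6 ]
Back-substitution:
v = (6) / 6 = 1
u = (9 - (3)*(1)) / 2 = 3
t = (-5 - (3)*(3) - (-2)*(1)) / 4 = -3
s = (-28 - (2)*(-3) - (-5)*(3) - (-1)*(1)) / 6 = -1

(-1, -3, 3, 1)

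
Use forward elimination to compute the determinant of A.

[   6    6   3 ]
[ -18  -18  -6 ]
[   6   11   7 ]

det(A) = -90

Forward elimination:
R2 <- R2 - (-3)*R1:  [ 0  0  3 ]
R3 <- R3 - (1)*R1:  [ 0  5  4 ]
R2 <-> R3   (pivot in column 2 was zero)
[ 6  6  3 ]
[ 0  5  4 ]
[ 0  0  3 ]
Upper-triangular form:
[ 6  6  3 ]
[ 0  5  4 ]
[ 0  0  3 ]
det(A) = (-1)^1 * (6) * (5) * (3) = -90  (1 row swap -> sign -1)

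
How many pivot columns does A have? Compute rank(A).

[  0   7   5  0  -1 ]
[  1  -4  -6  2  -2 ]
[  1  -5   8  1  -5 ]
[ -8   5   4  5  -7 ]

Row reduction:
R1 <-> R2   (pivot in column 1 was zero)
[  1  -4  -6  2  -2 ]
[  0   7   5  0  -1 ]
[  1  -5   8  1  -5 ]
[ -8   5   4  5  -7 ]
R3 <- R3 - (1)*R1:  [  0  -1  14  -1  -3 ]
R4 <- R4 - (-8)*R1:  [   0  -27  -44   21  -23 ]
R3 <- R3 - (-1/7)*R2:  [     0      0  103/7     -1  -22/7 ]
R4 <- R4 - (-27/7)*R2:  [      0       0  -173/7      21  -188/7 ]
R4 <- R4 - (-173/103)*R3:  [         0          0          0   1990/103  -3310/103 ]
Row echelon form:
[ 1  -4     -6         2         -2 ]
[ 0   7      5         0         -1 ]
[ 0   0  103/7        -1      -22/7 ]
[ 0   0      0  1990/103  -3310/103 ]
Nonzero rows / pivot columns: 4

rank(A) = 4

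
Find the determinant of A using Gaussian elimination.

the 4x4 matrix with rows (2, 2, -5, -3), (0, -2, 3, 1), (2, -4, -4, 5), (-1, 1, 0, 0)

Forward elimination:
R3 <- R3 - (1)*R1:  [  0  -6   1   8 ]
R4 <- R4 - (-1/2)*R1:  [    0     2  -5/2  -3/2 ]
R3 <- R3 - (3)*R2:  [  0   0  -8   5 ]
R4 <- R4 - (-1)*R2:  [    0     0   1/2  -1/2 ]
R4 <- R4 - (-1/16)*R3:  [     0      0      0  -3/16 ]
Upper-triangular form:
[ 2   2  -5     -3 ]
[ 0  -2   3      1 ]
[ 0   0  -8      5 ]
[ 0   0   0  -3/16 ]
det(A) = (-1)^0 * (2) * (-2) * (-8) * (-3/16) = -6  (0 row swaps -> sign +1)

det(A) = -6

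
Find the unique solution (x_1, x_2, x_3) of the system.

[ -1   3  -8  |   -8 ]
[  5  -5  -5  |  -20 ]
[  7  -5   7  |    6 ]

Forward elimination on [A|b]:
R2 <- R2 - (-5)*R1:  [   0   10  -45  -60 ]
R3 <- R3 - (-7)*R1:  [   0   16  -49  -50 ]
R3 <- R3 - (8/5)*R2:  [  0   0  23  46 ]
Row echelon form:
[ -1   3   -8  |   -8 ]
[  0  10  -45  |  -60 ]
[  0   0   23  |   46 ]
Back-substitution:
x_3 = (46) / 23 = 2
x_2 = (-60 - (-45)*(2)) / 10 = 3
x_1 = (-8 - (3)*(3) - (-8)*(2)) / -1 = 1

(1, 3, 2)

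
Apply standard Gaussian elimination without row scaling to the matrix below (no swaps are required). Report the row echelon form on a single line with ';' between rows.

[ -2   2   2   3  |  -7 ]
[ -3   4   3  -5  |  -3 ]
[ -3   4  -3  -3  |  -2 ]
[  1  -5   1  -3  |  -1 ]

REF = [-2 2 2 3 -7; 0 1 0 -19/2 15/2; 0 0 -6 2 1; 0 0 0 -233/6 155/6]

Forward elimination:
R2 <- R2 - (3/2)*R1:  [     0      1      0  -19/2   15/2 ]
R3 <- R3 - (3/2)*R1:  [     0      1     -6  -15/2   17/2 ]
R4 <- R4 - (-1/2)*R1:  [    0    -4     2  -3/2  -9/2 ]
R3 <- R3 - (1)*R2:  [  0   0  -6   2   1 ]
R4 <- R4 - (-4)*R2:  [     0      0      2  -79/2   51/2 ]
R4 <- R4 - (-1/3)*R3:  [      0       0       0  -233/6   155/6 ]
Row echelon form:
[ -2  2   2       3  |     -7 ]
[  0  1   0   -19/2  |   15/2 ]
[  0  0  -6       2  |      1 ]
[  0  0   0  -233/6  |  155/6 ]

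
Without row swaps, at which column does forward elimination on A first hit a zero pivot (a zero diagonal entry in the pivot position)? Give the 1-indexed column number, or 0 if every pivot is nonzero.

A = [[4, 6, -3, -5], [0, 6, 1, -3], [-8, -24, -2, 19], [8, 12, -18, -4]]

first zero-pivot column = 4

Naive forward elimination:
R3 <- R3 - (-2)*R1:  [   0  -12   -8    9 ]
R4 <- R4 - (2)*R1:  [   0    0  -12    6 ]
R3 <- R3 - (-2)*R2:  [  0   0  -6   3 ]
R4 <- R4 - (2)*R3:  [ 0  0  0  0 ]
Matrix at this point:
[ 4  6  -3  -5 ]
[ 0  6   1  -3 ]
[ 0  0  -6   3 ]
[ 0  0   0   0 ]
Pivot entry (4,4) in the last row is zero and there are no rows below to swap with -> zero pivot in column 4 (A is singular).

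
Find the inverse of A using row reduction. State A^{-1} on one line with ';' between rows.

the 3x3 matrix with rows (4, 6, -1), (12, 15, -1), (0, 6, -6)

inverse = [-7/2 5/4 3/8; 3 -1 -1/3; 3 -1 -1/2]

Gauss-Jordan on [A | I]:
R1 <- (1/4)*R1:  [    1   3/2  -1/4  |   1/4     0     0 ]
R2 <- R2 - (12)*R1:  [  0  -3   2  |  -3   1   0 ]
R2 <- (1/-3)*R2:  [    0     1  -2/3  |     1  -1/3     0 ]
R1 <- R1 - (3/2)*R2:  [    1     0   3/4  |  -5/4   1/2     0 ]
R3 <- R3 - (6)*R2:  [  0   0  -2  |  -6   2   1 ]
R3 <- (1/-2)*R3:  [    0     0     1  |     3    -1  -1/2 ]
R1 <- R1 - (3/4)*R3:  [    1     0     0  |  -7/2   5/4   3/8 ]
R2 <- R2 - (-2/3)*R3:  [    0     1     0  |     3    -1  -1/3 ]
Right block of [I | A^{-1}] is the inverse:
[ -7/2  5/4   3/8 ]
[    3   -1  -1/3 ]
[    3   -1  -1/2 ]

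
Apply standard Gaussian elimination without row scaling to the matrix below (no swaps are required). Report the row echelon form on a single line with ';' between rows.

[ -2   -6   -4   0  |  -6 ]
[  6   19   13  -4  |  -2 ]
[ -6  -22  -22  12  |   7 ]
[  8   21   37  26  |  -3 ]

REF = [-2 -6 -4 0 -6; 0 1 1 -4 -20; 0 0 -6 -4 -55; 0 0 0 -2 -307]

Forward elimination:
R2 <- R2 - (-3)*R1:  [   0    1    1   -4  -20 ]
R3 <- R3 - (3)*R1:  [   0   -4  -10   12   25 ]
R4 <- R4 - (-4)*R1:  [   0   -3   21   26  -27 ]
R3 <- R3 - (-4)*R2:  [   0    0   -6   -4  -55 ]
R4 <- R4 - (-3)*R2:  [   0    0   24   14  -87 ]
R4 <- R4 - (-4)*R3:  [    0     0     0    -2  -307 ]
Row echelon form:
[ -2  -6  -4   0  |    -6 ]
[  0   1   1  -4  |   -20 ]
[  0   0  -6  -4  |   -55 ]
[  0   0   0  -2  |  -307 ]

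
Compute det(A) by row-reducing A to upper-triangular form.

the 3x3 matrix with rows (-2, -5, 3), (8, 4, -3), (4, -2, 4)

det(A) = 104

Forward elimination:
R2 <- R2 - (-4)*R1:  [   0  -16    9 ]
R3 <- R3 - (-2)*R1:  [   0  -12   10 ]
R3 <- R3 - (3/4)*R2:  [    0     0  13/4 ]
Upper-triangular form:
[ -2   -5     3 ]
[  0  -16     9 ]
[  0    0  13/4 ]
det(A) = (-1)^0 * (-2) * (-16) * (13/4) = 104  (0 row swaps -> sign +1)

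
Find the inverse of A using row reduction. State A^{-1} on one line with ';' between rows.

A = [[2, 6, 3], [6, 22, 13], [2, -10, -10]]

inverse = [-15/4 5/4 1/2; 43/12 -13/12 -1/3; -13/3 4/3 1/3]

Gauss-Jordan on [A | I]:
R1 <- (1/2)*R1:  [   1    3  3/2  |  1/2    0    0 ]
R2 <- R2 - (6)*R1:  [  0   4   4  |  -3   1   0 ]
R3 <- R3 - (2)*R1:  [   0  -16  -13  |   -1    0    1 ]
R2 <- (1/4)*R2:  [    0     1     1  |  -3/4   1/4     0 ]
R1 <- R1 - (3)*R2:  [    1     0  -3/2  |  11/4  -3/4     0 ]
R3 <- R3 - (-16)*R2:  [   0    0    3  |  -13    4    1 ]
R3 <- (1/3)*R3:  [     0      0      1  |  -13/3    4/3    1/3 ]
R1 <- R1 - (-3/2)*R3:  [     1      0      0  |  -15/4    5/4    1/2 ]
R2 <- R2 - (1)*R3:  [      0       1       0  |   43/12  -13/12    -1/3 ]
Right block of [I | A^{-1}] is the inverse:
[ -15/4     5/4   1/2 ]
[ 43/12  -13/12  -1/3 ]
[ -13/3     4/3   1/3 ]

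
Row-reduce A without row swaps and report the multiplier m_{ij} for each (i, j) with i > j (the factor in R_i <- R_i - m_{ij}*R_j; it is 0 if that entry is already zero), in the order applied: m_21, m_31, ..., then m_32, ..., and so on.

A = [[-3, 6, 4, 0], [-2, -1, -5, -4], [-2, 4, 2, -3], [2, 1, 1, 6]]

Forward elimination:
R2 <- R2 - (2/3)*R1:  [     0     -5  -23/3     -4 ]
R3 <- R3 - (2/3)*R1:  [    0     0  -2/3    -3 ]
R4 <- R4 - (-2/3)*R1:  [    0     5  11/3     6 ]
R3: entry in column 2 is already 0 -> m_{32} = 0 (no row operation needed)
R4 <- R4 - (-1)*R2:  [  0   0  -4   2 ]
R4 <- R4 - (6)*R3:  [  0   0   0  20 ]
Multipliers (in order of application): m_{21} = 2/3, m_{31} = 2/3, m_{41} = -2/3, m_{32} = 0, m_{42} = -1, m_{43} = 6

multipliers: 2/3, 2/3, -2/3, 0, -1, 6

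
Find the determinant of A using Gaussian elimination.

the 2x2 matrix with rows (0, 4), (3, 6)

det(A) = -12

Forward elimination:
R1 <-> R2   (pivot in column 1 was zero)
[ 3  6 ]
[ 0  4 ]
Upper-triangular form:
[ 3  6 ]
[ 0  4 ]
det(A) = (-1)^1 * (3) * (4) = -12  (1 row swap -> sign -1)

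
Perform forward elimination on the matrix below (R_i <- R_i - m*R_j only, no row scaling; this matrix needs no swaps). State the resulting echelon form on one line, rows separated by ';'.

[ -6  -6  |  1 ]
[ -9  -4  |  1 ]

REF = [-6 -6 1; 0 5 -1/2]

Forward elimination:
R2 <- R2 - (3/2)*R1:  [    0     5  -1/2 ]
Row echelon form:
[ -6  -6  |     1 ]
[  0   5  |  -1/2 ]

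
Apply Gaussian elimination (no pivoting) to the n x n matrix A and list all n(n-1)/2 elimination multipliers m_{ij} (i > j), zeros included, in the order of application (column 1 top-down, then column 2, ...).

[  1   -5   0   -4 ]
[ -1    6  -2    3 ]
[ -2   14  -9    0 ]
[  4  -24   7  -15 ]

Forward elimination:
R2 <- R2 - (-1)*R1:  [  0   1  -2  -1 ]
R3 <- R3 - (-2)*R1:  [  0   4  -9  -8 ]
R4 <- R4 - (4)*R1:  [  0  -4   7   1 ]
R3 <- R3 - (4)*R2:  [  0   0  -1  -4 ]
R4 <- R4 - (-4)*R2:  [  0   0  -1  -3 ]
R4 <- R4 - (1)*R3:  [ 0  0  0  1 ]
Multipliers (in order of application): m_{21} = -1, m_{31} = -2, m_{41} = 4, m_{32} = 4, m_{42} = -4, m_{43} = 1

multipliers: -1, -2, 4, 4, -4, 1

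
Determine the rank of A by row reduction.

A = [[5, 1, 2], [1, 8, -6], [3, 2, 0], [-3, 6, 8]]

rank(A) = 3

Row reduction:
R2 <- R2 - (1/5)*R1:  [     0   39/5  -32/5 ]
R3 <- R3 - (3/5)*R1:  [    0   7/5  -6/5 ]
R4 <- R4 - (-3/5)*R1:  [    0  33/5  46/5 ]
R3 <- R3 - (7/39)*R2:  [     0      0  -2/39 ]
R4 <- R4 - (11/13)*R2:  [      0       0  190/13 ]
R4 <- R4 - (-285)*R3:  [ 0  0  0 ]
Row echelon form:
[ 5     1      2 ]
[ 0  39/5  -32/5 ]
[ 0     0  -2/39 ]
[ 0     0      0 ]
Nonzero rows / pivot columns: 3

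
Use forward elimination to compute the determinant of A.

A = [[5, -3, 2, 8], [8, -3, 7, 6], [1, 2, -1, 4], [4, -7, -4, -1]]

Forward elimination:
R2 <- R2 - (8/5)*R1:  [     0    9/5   19/5  -34/5 ]
R3 <- R3 - (1/5)*R1:  [    0  13/5  -7/5  12/5 ]
R4 <- R4 - (4/5)*R1:  [     0  -23/5  -28/5  -37/5 ]
R3 <- R3 - (13/9)*R2:  [     0      0  -62/9  110/9 ]
R4 <- R4 - (-23/9)*R2:  [      0       0    37/9  -223/9 ]
R4 <- R4 - (-37/62)*R3:  [       0        0        0  -542/31 ]
Upper-triangular form:
[ 5   -3      2        8 ]
[ 0  9/5   19/5    -34/5 ]
[ 0    0  -62/9    110/9 ]
[ 0    0      0  -542/31 ]
det(A) = (-1)^0 * (5) * (9/5) * (-62/9) * (-542/31) = 1084  (0 row swaps -> sign +1)

det(A) = 1084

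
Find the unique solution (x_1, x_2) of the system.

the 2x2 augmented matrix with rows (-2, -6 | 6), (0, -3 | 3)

(0, -1)

Forward elimination on [A|b]:
Row echelon form:
[ -2  -6  |  6 ]
[  0  -3  |  3 ]
Back-substitution:
x_2 = (3) / -3 = -1
x_1 = (6 - (-6)*(-1)) / -2 = 0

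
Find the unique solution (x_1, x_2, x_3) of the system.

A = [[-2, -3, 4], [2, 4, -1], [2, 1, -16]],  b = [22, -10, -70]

Forward elimination on [A|b]:
R2 <- R2 - (-1)*R1:  [  0   1   3  12 ]
R3 <- R3 - (-1)*R1:  [   0   -2  -12  -48 ]
R3 <- R3 - (-2)*R2:  [   0    0   -6  -24 ]
Row echelon form:
[ -2  -3   4  |   22 ]
[  0   1   3  |   12 ]
[  0   0  -6  |  -24 ]
Back-substitution:
x_3 = (-24) / -6 = 4
x_2 = (12 - (3)*(4)) / 1 = 0
x_1 = (22 - (-3)*(0) - (4)*(4)) / -2 = -3

(-3, 0, 4)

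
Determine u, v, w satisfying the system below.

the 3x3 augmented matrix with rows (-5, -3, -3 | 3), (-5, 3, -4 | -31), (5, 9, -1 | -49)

(0, -5, 4)

Forward elimination on [A|b]:
R2 <- R2 - (1)*R1:  [   0    6   -1  -34 ]
R3 <- R3 - (-1)*R1:  [   0    6   -4  -46 ]
R3 <- R3 - (1)*R2:  [   0    0   -3  -12 ]
Row echelon form:
[ -5  -3  -3  |    3 ]
[  0   6  -1  |  -34 ]
[  0   0  -3  |  -12 ]
Back-substitution:
w = (-12) / -3 = 4
v = (-34 - (-1)*(4)) / 6 = -5
u = (3 - (-3)*(-5) - (-3)*(4)) / -5 = 0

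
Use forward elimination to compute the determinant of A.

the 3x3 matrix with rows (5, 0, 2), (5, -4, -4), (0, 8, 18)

det(A) = -120

Forward elimination:
R2 <- R2 - (1)*R1:  [  0  -4  -6 ]
R3 <- R3 - (-2)*R2:  [ 0  0  6 ]
Upper-triangular form:
[ 5   0   2 ]
[ 0  -4  -6 ]
[ 0   0   6 ]
det(A) = (-1)^0 * (5) * (-4) * (6) = -120  (0 row swaps -> sign +1)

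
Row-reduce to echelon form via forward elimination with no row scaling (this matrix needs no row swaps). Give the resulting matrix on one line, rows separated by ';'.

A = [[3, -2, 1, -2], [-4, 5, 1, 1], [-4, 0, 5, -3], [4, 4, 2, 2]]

Forward elimination:
R2 <- R2 - (-4/3)*R1:  [    0   7/3   7/3  -5/3 ]
R3 <- R3 - (-4/3)*R1:  [     0   -8/3   19/3  -17/3 ]
R4 <- R4 - (4/3)*R1:  [    0  20/3   2/3  14/3 ]
R3 <- R3 - (-8/7)*R2:  [     0      0      9  -53/7 ]
R4 <- R4 - (20/7)*R2:  [    0     0    -6  66/7 ]
R4 <- R4 - (-2/3)*R3:  [     0      0      0  92/21 ]
Row echelon form:
[ 3   -2    1     -2 ]
[ 0  7/3  7/3   -5/3 ]
[ 0    0    9  -53/7 ]
[ 0    0    0  92/21 ]

REF = [3 -2 1 -2; 0 7/3 7/3 -5/3; 0 0 9 -53/7; 0 0 0 92/21]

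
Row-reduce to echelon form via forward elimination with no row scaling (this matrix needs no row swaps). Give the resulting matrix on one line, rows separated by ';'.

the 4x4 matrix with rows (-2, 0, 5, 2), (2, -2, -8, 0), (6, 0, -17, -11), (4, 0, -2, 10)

Forward elimination:
R2 <- R2 - (-1)*R1:  [  0  -2  -3   2 ]
R3 <- R3 - (-3)*R1:  [  0   0  -2  -5 ]
R4 <- R4 - (-2)*R1:  [  0   0   8  14 ]
R4 <- R4 - (-4)*R3:  [  0   0   0  -6 ]
Row echelon form:
[ -2   0   5   2 ]
[  0  -2  -3   2 ]
[  0   0  -2  -5 ]
[  0   0   0  -6 ]

REF = [-2 0 5 2; 0 -2 -3 2; 0 0 -2 -5; 0 0 0 -6]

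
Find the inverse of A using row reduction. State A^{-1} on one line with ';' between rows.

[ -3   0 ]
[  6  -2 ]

inverse = [-1/3 0; -1 -1/2]

Gauss-Jordan on [A | I]:
R1 <- (1/-3)*R1:  [    1     0  |  -1/3     0 ]
R2 <- R2 - (6)*R1:  [  0  -2  |   2   1 ]
R2 <- (1/-2)*R2:  [    0     1  |    -1  -1/2 ]
Right block of [I | A^{-1}] is the inverse:
[ -1/3     0 ]
[   -1  -1/2 ]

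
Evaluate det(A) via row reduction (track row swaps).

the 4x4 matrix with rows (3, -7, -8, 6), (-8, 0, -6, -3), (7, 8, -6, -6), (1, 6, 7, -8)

Forward elimination:
R2 <- R2 - (-8/3)*R1:  [     0  -56/3  -82/3     13 ]
R3 <- R3 - (7/3)*R1:  [    0  73/3  38/3   -20 ]
R4 <- R4 - (1/3)*R1:  [    0  25/3  29/3   -10 ]
R3 <- R3 - (-73/56)*R2:  [       0        0  -643/28  -171/56 ]
R4 <- R4 - (-25/56)*R2:  [       0        0   -71/28  -235/56 ]
R4 <- R4 - (71/643)*R3:  [          0           0           0  -4963/1286 ]
Upper-triangular form:
[ 3     -7       -8           6 ]
[ 0  -56/3    -82/3          13 ]
[ 0      0  -643/28     -171/56 ]
[ 0      0        0  -4963/1286 ]
det(A) = (-1)^0 * (3) * (-56/3) * (-643/28) * (-4963/1286) = -4963  (0 row swaps -> sign +1)

det(A) = -4963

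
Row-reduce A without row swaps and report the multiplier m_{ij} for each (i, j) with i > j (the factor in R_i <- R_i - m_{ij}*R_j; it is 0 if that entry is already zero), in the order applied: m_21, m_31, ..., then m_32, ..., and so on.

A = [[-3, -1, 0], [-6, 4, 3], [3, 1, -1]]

Forward elimination:
R2 <- R2 - (2)*R1:  [ 0  6  3 ]
R3 <- R3 - (-1)*R1:  [  0   0  -1 ]
R3: entry in column 2 is already 0 -> m_{32} = 0 (no row operation needed)
Multipliers (in order of application): m_{21} = 2, m_{31} = -1, m_{32} = 0

multipliers: 2, -1, 0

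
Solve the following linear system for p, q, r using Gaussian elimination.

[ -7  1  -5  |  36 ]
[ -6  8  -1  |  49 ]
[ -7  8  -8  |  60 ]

Forward elimination on [A|b]:
R2 <- R2 - (6/7)*R1:  [     0   50/7   23/7  127/7 ]
R3 <- R3 - (1)*R1:  [  0   7  -3  24 ]
R3 <- R3 - (49/50)*R2:  [       0        0  -311/50   311/50 ]
Row echelon form:
[ -7     1       -5  |      36 ]
[  0  50/7     23/7  |   127/7 ]
[  0     0  -311/50  |  311/50 ]
Back-substitution:
r = (311/50) / (-311/50) = -1
q = (127/7 - (23/7)*(-1)) / (50/7) = 3
p = (36 - (1)*(3) - (-5)*(-1)) / -7 = -4

(-4, 3, -1)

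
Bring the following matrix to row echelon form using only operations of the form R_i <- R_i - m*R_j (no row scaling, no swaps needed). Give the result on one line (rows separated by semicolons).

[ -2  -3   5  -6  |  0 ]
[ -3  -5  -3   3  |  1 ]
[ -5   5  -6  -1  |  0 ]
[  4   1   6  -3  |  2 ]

Forward elimination:
R2 <- R2 - (3/2)*R1:  [     0   -1/2  -21/2     12      1 ]
R3 <- R3 - (5/2)*R1:  [     0   25/2  -37/2     14      0 ]
R4 <- R4 - (-2)*R1:  [   0   -5   16  -15    2 ]
R3 <- R3 - (-25)*R2:  [    0     0  -281   314    25 ]
R4 <- R4 - (10)*R2:  [    0     0   121  -135    -8 ]
R4 <- R4 - (-121/281)*R3:  [       0        0        0   59/281  777/281 ]
Row echelon form:
[ -2    -3      5      -6  |        0 ]
[  0  -1/2  -21/2      12  |        1 ]
[  0     0   -281     314  |       25 ]
[  0     0      0  59/281  |  777/281 ]

REF = [-2 -3 5 -6 0; 0 -1/2 -21/2 12 1; 0 0 -281 314 25; 0 0 0 59/281 777/281]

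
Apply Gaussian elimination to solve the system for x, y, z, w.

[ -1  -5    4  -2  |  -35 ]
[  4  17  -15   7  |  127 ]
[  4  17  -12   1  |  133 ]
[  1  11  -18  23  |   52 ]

Forward elimination on [A|b]:
R2 <- R2 - (-4)*R1:  [   0   -3    1   -1  -13 ]
R3 <- R3 - (-4)*R1:  [  0  -3   4  -7  -7 ]
R4 <- R4 - (-1)*R1:  [   0    6  -14   21   17 ]
R3 <- R3 - (1)*R2:  [  0   0   3  -6   6 ]
R4 <- R4 - (-2)*R2:  [   0    0  -12   19   -9 ]
R4 <- R4 - (-4)*R3:  [  0   0   0  -5  15 ]
Row echelon form:
[ -1  -5  4  -2  |  -35 ]
[  0  -3  1  -1  |  -13 ]
[  0   0  3  -6  |    6 ]
[  0   0  0  -5  |   15 ]
Back-substitution:
w = (15) / -5 = -3
z = (6 - (-6)*(-3)) / 3 = -4
y = (-13 - (1)*(-4) - (-1)*(-3)) / -3 = 4
x = (-35 - (-5)*(4) - (4)*(-4) - (-2)*(-3)) / -1 = 5

(5, 4, -4, -3)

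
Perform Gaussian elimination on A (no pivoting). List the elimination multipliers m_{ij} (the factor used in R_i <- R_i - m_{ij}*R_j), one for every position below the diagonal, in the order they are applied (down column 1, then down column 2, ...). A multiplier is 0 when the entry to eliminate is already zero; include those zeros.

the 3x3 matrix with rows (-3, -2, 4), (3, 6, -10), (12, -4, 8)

Forward elimination:
R2 <- R2 - (-1)*R1:  [  0   4  -6 ]
R3 <- R3 - (-4)*R1:  [   0  -12   24 ]
R3 <- R3 - (-3)*R2:  [ 0  0  6 ]
Multipliers (in order of application): m_{21} = -1, m_{31} = -4, m_{32} = -3

multipliers: -1, -4, -3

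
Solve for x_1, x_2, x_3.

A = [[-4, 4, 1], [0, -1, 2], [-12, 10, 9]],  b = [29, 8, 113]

(-4, 2, 5)

Forward elimination on [A|b]:
R3 <- R3 - (3)*R1:  [  0  -2   6  26 ]
R3 <- R3 - (2)*R2:  [  0   0   2  10 ]
Row echelon form:
[ -4   4  1  |  29 ]
[  0  -1  2  |   8 ]
[  0   0  2  |  10 ]
Back-substitution:
x_3 = (10) / 2 = 5
x_2 = (8 - (2)*(5)) / -1 = 2
x_1 = (29 - (4)*(2) - (1)*(5)) / -4 = -4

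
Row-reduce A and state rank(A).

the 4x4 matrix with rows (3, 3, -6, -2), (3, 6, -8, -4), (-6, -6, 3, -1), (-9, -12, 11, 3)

Row reduction:
R2 <- R2 - (1)*R1:  [  0   3  -2  -2 ]
R3 <- R3 - (-2)*R1:  [  0   0  -9  -5 ]
R4 <- R4 - (-3)*R1:  [  0  -3  -7  -3 ]
R4 <- R4 - (-1)*R2:  [  0   0  -9  -5 ]
R4 <- R4 - (1)*R3:  [ 0  0  0  0 ]
Row echelon form:
[ 3  3  -6  -2 ]
[ 0  3  -2  -2 ]
[ 0  0  -9  -5 ]
[ 0  0   0   0 ]
Nonzero rows / pivot columns: 3

rank(A) = 3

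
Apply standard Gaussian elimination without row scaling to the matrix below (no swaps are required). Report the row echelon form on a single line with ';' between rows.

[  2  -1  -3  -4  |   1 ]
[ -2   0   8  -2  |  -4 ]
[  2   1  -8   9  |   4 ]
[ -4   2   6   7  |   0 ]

Forward elimination:
R2 <- R2 - (-1)*R1:  [  0  -1   5  -6  -3 ]
R3 <- R3 - (1)*R1:  [  0   2  -5  13   3 ]
R4 <- R4 - (-2)*R1:  [  0   0   0  -1   2 ]
R3 <- R3 - (-2)*R2:  [  0   0   5   1  -3 ]
Row echelon form:
[ 2  -1  -3  -4  |   1 ]
[ 0  -1   5  -6  |  -3 ]
[ 0   0   5   1  |  -3 ]
[ 0   0   0  -1  |   2 ]

REF = [2 -1 -3 -4 1; 0 -1 5 -6 -3; 0 0 5 1 -3; 0 0 0 -1 2]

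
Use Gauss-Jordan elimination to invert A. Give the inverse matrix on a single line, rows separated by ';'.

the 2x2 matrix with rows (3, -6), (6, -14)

inverse = [7/3 -1; 1 -1/2]

Gauss-Jordan on [A | I]:
R1 <- (1/3)*R1:  [   1   -2  |  1/3    0 ]
R2 <- R2 - (6)*R1:  [  0  -2  |  -2   1 ]
R2 <- (1/-2)*R2:  [    0     1  |     1  -1/2 ]
R1 <- R1 - (-2)*R2:  [   1    0  |  7/3   -1 ]
Right block of [I | A^{-1}] is the inverse:
[ 7/3    -1 ]
[   1  -1/2 ]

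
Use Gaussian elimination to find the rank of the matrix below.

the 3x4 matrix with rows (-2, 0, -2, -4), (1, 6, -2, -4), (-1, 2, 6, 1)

Row reduction:
R2 <- R2 - (-1/2)*R1:  [  0   6  -3  -6 ]
R3 <- R3 - (1/2)*R1:  [ 0  2  7  3 ]
R3 <- R3 - (1/3)*R2:  [ 0  0  8  5 ]
Row echelon form:
[ -2  0  -2  -4 ]
[  0  6  -3  -6 ]
[  0  0   8   5 ]
Nonzero rows / pivot columns: 3

rank(A) = 3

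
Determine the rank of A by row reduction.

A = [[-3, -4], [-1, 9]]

rank(A) = 2

Row reduction:
R2 <- R2 - (1/3)*R1:  [    0  31/3 ]
Row echelon form:
[ -3    -4 ]
[  0  31/3 ]
Nonzero rows / pivot columns: 2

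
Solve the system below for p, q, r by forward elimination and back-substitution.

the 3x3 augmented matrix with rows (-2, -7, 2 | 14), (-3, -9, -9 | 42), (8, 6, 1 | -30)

Forward elimination on [A|b]:
R2 <- R2 - (3/2)*R1:  [   0  3/2  -12   21 ]
R3 <- R3 - (-4)*R1:  [   0  -22    9   26 ]
R3 <- R3 - (-44/3)*R2:  [    0     0  -167   334 ]
Row echelon form:
[ -2   -7     2  |   14 ]
[  0  3/2   -12  |   21 ]
[  0    0  -167  |  334 ]
Back-substitution:
r = (334) / -167 = -2
q = (21 - (-12)*(-2)) / (3/2) = -2
p = (14 - (-7)*(-2) - (2)*(-2)) / -2 = -2

(-2, -2, -2)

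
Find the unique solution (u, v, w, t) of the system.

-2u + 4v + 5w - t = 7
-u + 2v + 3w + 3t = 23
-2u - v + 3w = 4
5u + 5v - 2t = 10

Forward elimination on [A|b]:
R2 <- R2 - (1/2)*R1:  [    0     0   1/2   7/2  39/2 ]
R3 <- R3 - (1)*R1:  [  0  -5  -2   1  -3 ]
R4 <- R4 - (-5/2)*R1:  [    0    15  25/2  -9/2  55/2 ]
R2 <-> R3   (pivot in column 2 was zero)
[ -2   4     5    -1     7 ]
[  0  -5    -2     1    -3 ]
[  0   0   1/2   7/2  39/2 ]
[  0  15  25/2  -9/2  55/2 ]
R4 <- R4 - (-3)*R2:  [    0     0  13/2  -3/2  37/2 ]
R4 <- R4 - (13)*R3:  [    0     0     0   -47  -235 ]
Row echelon form:
[ -2   4    5   -1  |     7 ]
[  0  -5   -2    1  |    -3 ]
[  0   0  1/2  7/2  |  39/2 ]
[  0   0    0  -47  |  -235 ]
Back-substitution:
t = (-235) / -47 = 5
w = (39/2 - (7/2)*(5)) / (1/2) = 4
v = (-3 - (-2)*(4) - (1)*(5)) / -5 = 0
u = (7 - (4)*(0) - (5)*(4) - (-1)*(5)) / -2 = 4

(4, 0, 4, 5)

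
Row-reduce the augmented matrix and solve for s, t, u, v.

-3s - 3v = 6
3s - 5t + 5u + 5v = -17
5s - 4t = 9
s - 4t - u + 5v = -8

Forward elimination on [A|b]:
R2 <- R2 - (-1)*R1:  [   0   -5    5    2  -11 ]
R3 <- R3 - (-5/3)*R1:  [  0  -4   0  -5  19 ]
R4 <- R4 - (-1/3)*R1:  [  0  -4  -1   4  -6 ]
R3 <- R3 - (4/5)*R2:  [     0      0     -4  -33/5  139/5 ]
R4 <- R4 - (4/5)*R2:  [    0     0    -5  12/5  14/5 ]
R4 <- R4 - (5/4)*R3:  [       0        0        0   213/20  -639/20 ]
Row echelon form:
[ -3   0   0      -3  |        6 ]
[  0  -5   5       2  |      -11 ]
[  0   0  -4   -33/5  |    139/5 ]
[  0   0   0  213/20  |  -639/20 ]
Back-substitution:
v = (-639/20) / (213/20) = -3
u = (139/5 - (-33/5)*(-3)) / -4 = -2
t = (-11 - (5)*(-2) - (2)*(-3)) / -5 = -1
s = (6 - (-3)*(-3)) / -3 = 1

(1, -1, -2, -3)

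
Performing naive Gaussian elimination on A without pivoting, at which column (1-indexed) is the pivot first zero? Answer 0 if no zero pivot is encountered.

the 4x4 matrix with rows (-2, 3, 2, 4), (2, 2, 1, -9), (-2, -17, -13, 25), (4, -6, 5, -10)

Naive forward elimination:
R2 <- R2 - (-1)*R1:  [  0   5   3  -5 ]
R3 <- R3 - (1)*R1:  [   0  -20  -15   21 ]
R4 <- R4 - (-2)*R1:  [  0   0   9  -2 ]
R3 <- R3 - (-4)*R2:  [  0   0  -3   1 ]
R4 <- R4 - (-3)*R3:  [ 0  0  0  1 ]
All pivots nonzero; naive elimination completes without hitting a zero pivot.

first zero-pivot column = 0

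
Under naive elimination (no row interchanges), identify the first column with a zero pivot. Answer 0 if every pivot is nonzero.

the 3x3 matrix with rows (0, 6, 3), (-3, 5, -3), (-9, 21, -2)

Naive forward elimination:
Pivot entry (1,1) is zero but row 2 has -3 in column 1 -> naive elimination stops; a row interchange (e.g. R1 <-> R2) would be required here.

first zero-pivot column = 1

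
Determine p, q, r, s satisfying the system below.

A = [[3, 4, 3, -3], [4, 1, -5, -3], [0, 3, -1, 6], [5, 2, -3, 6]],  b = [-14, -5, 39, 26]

Forward elimination on [A|b]:
R2 <- R2 - (4/3)*R1:  [     0  -13/3     -9      1   41/3 ]
R4 <- R4 - (5/3)*R1:  [     0  -14/3     -8     11  148/3 ]
R3 <- R3 - (-9/13)*R2:  [      0       0  -94/13   87/13  630/13 ]
R4 <- R4 - (14/13)*R2:  [      0       0   22/13  129/13  450/13 ]
R4 <- R4 - (-11/47)*R3:  [       0        0        0   540/47  2160/47 ]
Row echelon form:
[ 3      4       3      -3  |      -14 ]
[ 0  -13/3      -9       1  |     41/3 ]
[ 0      0  -94/13   87/13  |   630/13 ]
[ 0      0       0  540/47  |  2160/47 ]
Back-substitution:
s = (2160/47) / (540/47) = 4
r = (630/13 - (87/13)*(4)) / (-94/13) = -3
q = (41/3 - (-9)*(-3) - (1)*(4)) / (-13/3) = 4
p = (-14 - (4)*(4) - (3)*(-3) - (-3)*(4)) / 3 = -3

(-3, 4, -3, 4)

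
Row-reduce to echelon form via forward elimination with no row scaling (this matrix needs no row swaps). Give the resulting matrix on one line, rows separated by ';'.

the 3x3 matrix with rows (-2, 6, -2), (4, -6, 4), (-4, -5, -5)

Forward elimination:
R2 <- R2 - (-2)*R1:  [ 0  6  0 ]
R3 <- R3 - (2)*R1:  [   0  -17   -1 ]
R3 <- R3 - (-17/6)*R2:  [  0   0  -1 ]
Row echelon form:
[ -2  6  -2 ]
[  0  6   0 ]
[  0  0  -1 ]

REF = [-2 6 -2; 0 6 0; 0 0 -1]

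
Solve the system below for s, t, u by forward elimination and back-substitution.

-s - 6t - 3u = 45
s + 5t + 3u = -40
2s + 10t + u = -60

(-3, -5, -4)

Forward elimination on [A|b]:
R2 <- R2 - (-1)*R1:  [  0  -1   0   5 ]
R3 <- R3 - (-2)*R1:  [  0  -2  -5  30 ]
R3 <- R3 - (2)*R2:  [  0   0  -5  20 ]
Row echelon form:
[ -1  -6  -3  |  45 ]
[  0  -1   0  |   5 ]
[  0   0  -5  |  20 ]
Back-substitution:
u = (20) / -5 = -4
t = (5) / -1 = -5
s = (45 - (-6)*(-5) - (-3)*(-4)) / -1 = -3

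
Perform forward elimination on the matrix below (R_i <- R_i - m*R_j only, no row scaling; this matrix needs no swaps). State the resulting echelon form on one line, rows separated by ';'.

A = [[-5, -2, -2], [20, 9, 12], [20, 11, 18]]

Forward elimination:
R2 <- R2 - (-4)*R1:  [ 0  1  4 ]
R3 <- R3 - (-4)*R1:  [  0   3  10 ]
R3 <- R3 - (3)*R2:  [  0   0  -2 ]
Row echelon form:
[ -5  -2  -2 ]
[  0   1   4 ]
[  0   0  -2 ]

REF = [-5 -2 -2; 0 1 4; 0 0 -2]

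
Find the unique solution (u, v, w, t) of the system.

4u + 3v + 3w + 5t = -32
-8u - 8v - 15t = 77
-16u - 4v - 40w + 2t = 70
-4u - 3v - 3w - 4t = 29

(-5, 1, 0, -3)

Forward elimination on [A|b]:
R2 <- R2 - (-2)*R1:  [  0  -2   6  -5  13 ]
R3 <- R3 - (-4)*R1:  [   0    8  -28   22  -58 ]
R4 <- R4 - (-1)*R1:  [  0   0   0   1  -3 ]
R3 <- R3 - (-4)*R2:  [  0   0  -4   2  -6 ]
Row echelon form:
[ 4   3   3   5  |  -32 ]
[ 0  -2   6  -5  |   13 ]
[ 0   0  -4   2  |   -6 ]
[ 0   0   0   1  |   -3 ]
Back-substitution:
t = (-3) / 1 = -3
w = (-6 - (2)*(-3)) / -4 = 0
v = (13 - (6)*(0) - (-5)*(-3)) / -2 = 1
u = (-32 - (3)*(1) - (3)*(0) - (5)*(-3)) / 4 = -5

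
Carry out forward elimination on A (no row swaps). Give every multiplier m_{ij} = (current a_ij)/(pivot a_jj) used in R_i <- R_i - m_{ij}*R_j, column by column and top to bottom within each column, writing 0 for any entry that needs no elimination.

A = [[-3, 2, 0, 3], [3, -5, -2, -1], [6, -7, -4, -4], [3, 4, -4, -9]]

Forward elimination:
R2 <- R2 - (-1)*R1:  [  0  -3  -2   2 ]
R3 <- R3 - (-2)*R1:  [  0  -3  -4   2 ]
R4 <- R4 - (-1)*R1:  [  0   6  -4  -6 ]
R3 <- R3 - (1)*R2:  [  0   0  -2   0 ]
R4 <- R4 - (-2)*R2:  [  0   0  -8  -2 ]
R4 <- R4 - (4)*R3:  [  0   0   0  -2 ]
Multipliers (in order of application): m_{21} = -1, m_{31} = -2, m_{41} = -1, m_{32} = 1, m_{42} = -2, m_{43} = 4

multipliers: -1, -2, -1, 1, -2, 4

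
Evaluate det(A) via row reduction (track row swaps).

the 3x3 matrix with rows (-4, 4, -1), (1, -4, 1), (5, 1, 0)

det(A) = 3

Forward elimination:
R2 <- R2 - (-1/4)*R1:  [   0   -3  3/4 ]
R3 <- R3 - (-5/4)*R1:  [    0     6  -5/4 ]
R3 <- R3 - (-2)*R2:  [   0    0  1/4 ]
Upper-triangular form:
[ -4   4   -1 ]
[  0  -3  3/4 ]
[  0   0  1/4 ]
det(A) = (-1)^0 * (-4) * (-3) * (1/4) = 3  (0 row swaps -> sign +1)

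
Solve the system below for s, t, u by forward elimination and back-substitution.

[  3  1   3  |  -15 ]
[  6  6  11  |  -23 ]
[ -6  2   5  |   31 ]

(-5, 3, -1)

Forward elimination on [A|b]:
R2 <- R2 - (2)*R1:  [ 0  4  5  7 ]
R3 <- R3 - (-2)*R1:  [  0   4  11   1 ]
R3 <- R3 - (1)*R2:  [  0   0   6  -6 ]
Row echelon form:
[ 3  1  3  |  -15 ]
[ 0  4  5  |    7 ]
[ 0  0  6  |   -6 ]
Back-substitution:
u = (-6) / 6 = -1
t = (7 - (5)*(-1)) / 4 = 3
s = (-15 - (1)*(3) - (3)*(-1)) / 3 = -5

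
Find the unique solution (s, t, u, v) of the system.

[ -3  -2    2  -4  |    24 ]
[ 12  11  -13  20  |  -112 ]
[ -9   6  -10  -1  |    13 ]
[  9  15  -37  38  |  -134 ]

Forward elimination on [A|b]:
R2 <- R2 - (-4)*R1:  [   0    3   -5    4  -16 ]
R3 <- R3 - (3)*R1:  [   0   12  -16   11  -59 ]
R4 <- R4 - (-3)*R1:  [   0    9  -31   26  -62 ]
R3 <- R3 - (4)*R2:  [  0   0   4  -5   5 ]
R4 <- R4 - (3)*R2:  [   0    0  -16   14  -14 ]
R4 <- R4 - (-4)*R3:  [  0   0   0  -6   6 ]
Row echelon form:
[ -3  -2   2  -4  |   24 ]
[  0   3  -5   4  |  -16 ]
[  0   0   4  -5  |    5 ]
[  0   0   0  -6  |    6 ]
Back-substitution:
v = (6) / -6 = -1
u = (5 - (-5)*(-1)) / 4 = 0
t = (-16 - (-5)*(0) - (4)*(-1)) / 3 = -4
s = (24 - (-2)*(-4) - (2)*(0) - (-4)*(-1)) / -3 = -4

(-4, -4, 0, -1)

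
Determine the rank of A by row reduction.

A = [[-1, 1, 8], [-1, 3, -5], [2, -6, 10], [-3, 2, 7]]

Row reduction:
R2 <- R2 - (1)*R1:  [   0    2  -13 ]
R3 <- R3 - (-2)*R1:  [  0  -4  26 ]
R4 <- R4 - (3)*R1:  [   0   -1  -17 ]
R3 <- R3 - (-2)*R2:  [ 0  0  0 ]
R4 <- R4 - (-1/2)*R2:  [     0      0  -47/2 ]
R3 <-> R4   (pivot in column 3 was zero)
[ -1  1      8 ]
[  0  2    -13 ]
[  0  0  -47/2 ]
[  0  0      0 ]
Row echelon form:
[ -1  1      8 ]
[  0  2    -13 ]
[  0  0  -47/2 ]
[  0  0      0 ]
Nonzero rows / pivot columns: 3

rank(A) = 3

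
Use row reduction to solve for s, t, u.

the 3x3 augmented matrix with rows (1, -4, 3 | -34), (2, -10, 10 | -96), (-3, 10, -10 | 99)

(-3, 4, -5)

Forward elimination on [A|b]:
R2 <- R2 - (2)*R1:  [   0   -2    4  -28 ]
R3 <- R3 - (-3)*R1:  [  0  -2  -1  -3 ]
R3 <- R3 - (1)*R2:  [  0   0  -5  25 ]
Row echelon form:
[ 1  -4   3  |  -34 ]
[ 0  -2   4  |  -28 ]
[ 0   0  -5  |   25 ]
Back-substitution:
u = (25) / -5 = -5
t = (-28 - (4)*(-5)) / -2 = 4
s = (-34 - (-4)*(4) - (3)*(-5)) / 1 = -3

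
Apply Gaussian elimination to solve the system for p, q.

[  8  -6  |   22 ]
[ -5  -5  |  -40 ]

Forward elimination on [A|b]:
R2 <- R2 - (-5/8)*R1:  [      0   -35/4  -105/4 ]
Row echelon form:
[ 8     -6  |      22 ]
[ 0  -35/4  |  -105/4 ]
Back-substitution:
q = (-105/4) / (-35/4) = 3
p = (22 - (-6)*(3)) / 8 = 5

(5, 3)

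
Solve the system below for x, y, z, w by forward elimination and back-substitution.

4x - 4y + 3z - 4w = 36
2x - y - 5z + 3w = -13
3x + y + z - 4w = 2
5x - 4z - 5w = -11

Forward elimination on [A|b]:
R2 <- R2 - (1/2)*R1:  [     0      1  -13/2      5    -31 ]
R3 <- R3 - (3/4)*R1:  [    0     4  -5/4    -1   -25 ]
R4 <- R4 - (5/4)*R1:  [     0      5  -31/4      0    -56 ]
R3 <- R3 - (4)*R2:  [    0     0  99/4   -21    99 ]
R4 <- R4 - (5)*R2:  [    0     0  99/4   -25    99 ]
R4 <- R4 - (1)*R3:  [  0   0   0  -4   0 ]
Row echelon form:
[ 4  -4      3   -4  |   36 ]
[ 0   1  -13/2    5  |  -31 ]
[ 0   0   99/4  -21  |   99 ]
[ 0   0      0   -4  |    0 ]
Back-substitution:
w = (0) / -4 = 0
z = (99 - (-21)*(0)) / (99/4) = 4
y = (-31 - (-13/2)*(4) - (5)*(0)) / 1 = -5
x = (36 - (-4)*(-5) - (3)*(4) - (-4)*(0)) / 4 = 1

(1, -5, 4, 0)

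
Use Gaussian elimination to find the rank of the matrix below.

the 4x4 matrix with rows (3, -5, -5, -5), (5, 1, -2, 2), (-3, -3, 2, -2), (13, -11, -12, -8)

Row reduction:
R2 <- R2 - (5/3)*R1:  [    0  28/3  19/3  31/3 ]
R3 <- R3 - (-1)*R1:  [  0  -8  -3  -7 ]
R4 <- R4 - (13/3)*R1:  [    0  32/3  29/3  41/3 ]
R3 <- R3 - (-6/7)*R2:  [    0     0  17/7  13/7 ]
R4 <- R4 - (8/7)*R2:  [    0     0  17/7  13/7 ]
R4 <- R4 - (1)*R3:  [ 0  0  0  0 ]
Row echelon form:
[ 3    -5    -5    -5 ]
[ 0  28/3  19/3  31/3 ]
[ 0     0  17/7  13/7 ]
[ 0     0     0     0 ]
Nonzero rows / pivot columns: 3

rank(A) = 3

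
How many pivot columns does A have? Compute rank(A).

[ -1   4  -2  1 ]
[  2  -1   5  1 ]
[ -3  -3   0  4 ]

Row reduction:
R2 <- R2 - (-2)*R1:  [ 0  7  1  3 ]
R3 <- R3 - (3)*R1:  [   0  -15    6    1 ]
R3 <- R3 - (-15/7)*R2:  [    0     0  57/7  52/7 ]
Row echelon form:
[ -1  4    -2     1 ]
[  0  7     1     3 ]
[  0  0  57/7  52/7 ]
Nonzero rows / pivot columns: 3

rank(A) = 3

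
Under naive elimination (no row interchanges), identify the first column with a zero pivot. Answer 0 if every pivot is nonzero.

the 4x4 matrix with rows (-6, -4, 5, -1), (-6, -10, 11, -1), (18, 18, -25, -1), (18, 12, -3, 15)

first zero-pivot column = 4

Naive forward elimination:
R2 <- R2 - (1)*R1:  [  0  -6   6   0 ]
R3 <- R3 - (-3)*R1:  [   0    6  -10   -4 ]
R4 <- R4 - (-3)*R1:  [  0   0  12  12 ]
R3 <- R3 - (-1)*R2:  [  0   0  -4  -4 ]
R4 <- R4 - (-3)*R3:  [ 0  0  0  0 ]
Matrix at this point:
[ -6  -4   5  -1 ]
[  0  -6   6   0 ]
[  0   0  -4  -4 ]
[  0   0   0   0 ]
Pivot entry (4,4) in the last row is zero and there are no rows below to swap with -> zero pivot in column 4 (A is singular).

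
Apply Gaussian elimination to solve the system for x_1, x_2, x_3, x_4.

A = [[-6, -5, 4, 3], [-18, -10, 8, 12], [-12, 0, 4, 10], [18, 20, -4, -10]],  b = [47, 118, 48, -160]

Forward elimination on [A|b]:
R2 <- R2 - (3)*R1:  [   0    5   -4    3  -23 ]
R3 <- R3 - (2)*R1:  [   0   10   -4    4  -46 ]
R4 <- R4 - (-3)*R1:  [   0    5    8   -1  -19 ]
R3 <- R3 - (2)*R2:  [  0   0   4  -2   0 ]
R4 <- R4 - (1)*R2:  [  0   0  12  -4   4 ]
R4 <- R4 - (3)*R3:  [ 0  0  0  2  4 ]
Row echelon form:
[ -6  -5   4   3  |   47 ]
[  0   5  -4   3  |  -23 ]
[  0   0   4  -2  |    0 ]
[  0   0   0   2  |    4 ]
Back-substitution:
x_4 = (4) / 2 = 2
x_3 = (0 - (-2)*(2)) / 4 = 1
x_2 = (-23 - (-4)*(1) - (3)*(2)) / 5 = -5
x_1 = (47 - (-5)*(-5) - (4)*(1) - (3)*(2)) / -6 = -2

(-2, -5, 1, 2)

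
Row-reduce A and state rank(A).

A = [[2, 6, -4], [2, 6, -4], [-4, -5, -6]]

Row reduction:
R2 <- R2 - (1)*R1:  [ 0  0  0 ]
R3 <- R3 - (-2)*R1:  [   0    7  -14 ]
R2 <-> R3   (pivot in column 2 was zero)
[ 2  6   -4 ]
[ 0  7  -14 ]
[ 0  0    0 ]
Row echelon form:
[ 2  6   -4 ]
[ 0  7  -14 ]
[ 0  0    0 ]
Nonzero rows / pivot columns: 2

rank(A) = 2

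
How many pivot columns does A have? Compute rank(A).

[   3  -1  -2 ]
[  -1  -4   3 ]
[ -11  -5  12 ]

rank(A) = 2

Row reduction:
R2 <- R2 - (-1/3)*R1:  [     0  -13/3    7/3 ]
R3 <- R3 - (-11/3)*R1:  [     0  -26/3   14/3 ]
R3 <- R3 - (2)*R2:  [ 0  0  0 ]
Row echelon form:
[ 3     -1   -2 ]
[ 0  -13/3  7/3 ]
[ 0      0    0 ]
Nonzero rows / pivot columns: 2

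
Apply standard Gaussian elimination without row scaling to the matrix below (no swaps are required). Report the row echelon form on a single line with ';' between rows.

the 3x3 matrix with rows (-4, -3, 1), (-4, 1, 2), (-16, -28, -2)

Forward elimination:
R2 <- R2 - (1)*R1:  [ 0  4  1 ]
R3 <- R3 - (4)*R1:  [   0  -16   -6 ]
R3 <- R3 - (-4)*R2:  [  0   0  -2 ]
Row echelon form:
[ -4  -3   1 ]
[  0   4   1 ]
[  0   0  -2 ]

REF = [-4 -3 1; 0 4 1; 0 0 -2]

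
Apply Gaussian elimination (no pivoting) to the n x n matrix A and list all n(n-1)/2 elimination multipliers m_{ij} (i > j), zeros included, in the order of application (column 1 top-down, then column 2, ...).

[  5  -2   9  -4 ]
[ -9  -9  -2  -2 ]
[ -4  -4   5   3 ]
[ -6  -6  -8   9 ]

multipliers: -9/5, -4/5, -6/5, 4/9, 2/3, -60/53

Forward elimination:
R2 <- R2 - (-9/5)*R1:  [     0  -63/5   71/5  -46/5 ]
R3 <- R3 - (-4/5)*R1:  [     0  -28/5   61/5   -1/5 ]
R4 <- R4 - (-6/5)*R1:  [     0  -42/5   14/5   21/5 ]
R3 <- R3 - (4/9)*R2:  [    0     0  53/9  35/9 ]
R4 <- R4 - (2/3)*R2:  [     0      0  -20/3   31/3 ]
R4 <- R4 - (-60/53)*R3:  [      0       0       0  781/53 ]
Multipliers (in order of application): m_{21} = -9/5, m_{31} = -4/5, m_{41} = -6/5, m_{32} = 4/9, m_{42} = 2/3, m_{43} = -60/53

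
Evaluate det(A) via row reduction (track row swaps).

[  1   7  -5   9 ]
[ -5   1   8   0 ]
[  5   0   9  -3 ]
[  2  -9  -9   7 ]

Forward elimination:
R2 <- R2 - (-5)*R1:  [   0   36  -17   45 ]
R3 <- R3 - (5)*R1:  [   0  -35   34  -48 ]
R4 <- R4 - (2)*R1:  [   0  -23    1  -11 ]
R3 <- R3 - (-35/36)*R2:  [      0       0  629/36   -17/4 ]
R4 <- R4 - (-23/36)*R2:  [       0        0  -355/36     71/4 ]
R4 <- R4 - (-355/629)*R3:  [      0       0       0  568/37 ]
Upper-triangular form:
[ 1   7      -5       9 ]
[ 0  36     -17      45 ]
[ 0   0  629/36   -17/4 ]
[ 0   0       0  568/37 ]
det(A) = (-1)^0 * (1) * (36) * (629/36) * (568/37) = 9656  (0 row swaps -> sign +1)

det(A) = 9656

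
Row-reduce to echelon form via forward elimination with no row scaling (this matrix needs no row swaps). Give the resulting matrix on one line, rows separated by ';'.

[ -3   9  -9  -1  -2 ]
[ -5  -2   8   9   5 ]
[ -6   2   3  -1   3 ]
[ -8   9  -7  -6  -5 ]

Forward elimination:
R2 <- R2 - (5/3)*R1:  [    0   -17    23  32/3  25/3 ]
R3 <- R3 - (2)*R1:  [   0  -16   21    1    7 ]
R4 <- R4 - (8/3)*R1:  [     0    -15     17  -10/3    1/3 ]
R3 <- R3 - (16/17)*R2:  [       0        0   -11/17  -461/51   -43/51 ]
R4 <- R4 - (15/17)*R2:  [       0        0   -56/17  -650/51  -358/51 ]
R4 <- R4 - (56/11)*R3:  [      0       0       0  366/11  -30/11 ]
Row echelon form:
[ -3    9      -9       -1      -2 ]
[  0  -17      23     32/3    25/3 ]
[  0    0  -11/17  -461/51  -43/51 ]
[  0    0       0   366/11  -30/11 ]

REF = [-3 9 -9 -1 -2; 0 -17 23 32/3 25/3; 0 0 -11/17 -461/51 -43/51; 0 0 0 366/11 -30/11]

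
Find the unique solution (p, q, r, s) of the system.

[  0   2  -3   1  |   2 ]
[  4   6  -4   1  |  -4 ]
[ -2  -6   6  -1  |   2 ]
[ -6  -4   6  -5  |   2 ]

(-3, 2, 2, 4)

Forward elimination on [A|b]:
R1 <-> R2   (pivot in column 1 was zero)
[  4   6  -4   1  -4 ]
[  0   2  -3   1   2 ]
[ -2  -6   6  -1   2 ]
[ -6  -4   6  -5   2 ]
R3 <- R3 - (-1/2)*R1:  [    0    -3     4  -1/2     0 ]
R4 <- R4 - (-3/2)*R1:  [    0     5     0  -7/2    -4 ]
R3 <- R3 - (-3/2)*R2:  [    0     0  -1/2     1     3 ]
R4 <- R4 - (5/2)*R2:  [    0     0  15/2    -6    -9 ]
R4 <- R4 - (-15)*R3:  [  0   0   0   9  36 ]
Row echelon form:
[ 4  6    -4  1  |  -4 ]
[ 0  2    -3  1  |   2 ]
[ 0  0  -1/2  1  |   3 ]
[ 0  0     0  9  |  36 ]
Back-substitution:
s = (36) / 9 = 4
r = (3 - (1)*(4)) / (-1/2) = 2
q = (2 - (-3)*(2) - (1)*(4)) / 2 = 2
p = (-4 - (6)*(2) - (-4)*(2) - (1)*(4)) / 4 = -3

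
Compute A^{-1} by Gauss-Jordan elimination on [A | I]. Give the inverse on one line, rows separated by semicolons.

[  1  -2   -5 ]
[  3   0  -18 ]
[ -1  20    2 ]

Gauss-Jordan on [A | I]:
R2 <- R2 - (3)*R1:  [  0   6  -3  |  -3   1   0 ]
R3 <- R3 - (-1)*R1:  [  0  18  -3  |   1   0   1 ]
R2 <- (1/6)*R2:  [    0     1  -1/2  |  -1/2   1/6     0 ]
R1 <- R1 - (-2)*R2:  [   1    0   -6  |    0  1/3    0 ]
R3 <- R3 - (18)*R2:  [  0   0   6  |  10  -3   1 ]
R3 <- (1/6)*R3:  [    0     0     1  |   5/3  -1/2   1/6 ]
R1 <- R1 - (-6)*R3:  [    1     0     0  |    10  -8/3     1 ]
R2 <- R2 - (-1/2)*R3:  [     0      1      0  |    1/3  -1/12   1/12 ]
Right block of [I | A^{-1}] is the inverse:
[  10   -8/3     1 ]
[ 1/3  -1/12  1/12 ]
[ 5/3   -1/2   1/6 ]

inverse = [10 -8/3 1; 1/3 -1/12 1/12; 5/3 -1/2 1/6]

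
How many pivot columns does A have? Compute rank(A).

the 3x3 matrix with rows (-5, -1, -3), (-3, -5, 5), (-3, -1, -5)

rank(A) = 3

Row reduction:
R2 <- R2 - (3/5)*R1:  [     0  -22/5   34/5 ]
R3 <- R3 - (3/5)*R1:  [     0   -2/5  -16/5 ]
R3 <- R3 - (1/11)*R2:  [      0       0  -42/11 ]
Row echelon form:
[ -5     -1      -3 ]
[  0  -22/5    34/5 ]
[  0      0  -42/11 ]
Nonzero rows / pivot columns: 3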